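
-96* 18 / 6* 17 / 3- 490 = -2122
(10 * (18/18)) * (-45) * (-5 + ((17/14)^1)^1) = 11925/7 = 1703.57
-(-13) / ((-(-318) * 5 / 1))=13 / 1590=0.01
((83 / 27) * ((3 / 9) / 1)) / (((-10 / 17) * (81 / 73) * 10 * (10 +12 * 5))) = -103003 / 45927000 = -0.00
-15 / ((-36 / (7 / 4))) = 35 / 48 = 0.73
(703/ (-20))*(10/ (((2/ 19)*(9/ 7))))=-2597.19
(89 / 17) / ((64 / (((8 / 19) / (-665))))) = -89 / 1718360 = -0.00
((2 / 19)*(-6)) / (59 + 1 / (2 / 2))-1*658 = -62511 / 95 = -658.01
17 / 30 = 0.57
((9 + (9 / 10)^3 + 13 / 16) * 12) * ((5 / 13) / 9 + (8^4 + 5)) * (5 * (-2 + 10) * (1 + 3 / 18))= 70812610582 / 2925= 24209439.52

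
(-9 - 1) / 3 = -10 / 3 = -3.33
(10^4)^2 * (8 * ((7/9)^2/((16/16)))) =39200000000/81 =483950617.28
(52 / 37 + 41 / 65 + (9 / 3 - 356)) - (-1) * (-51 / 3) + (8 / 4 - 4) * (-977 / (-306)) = -137747494 / 367965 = -374.35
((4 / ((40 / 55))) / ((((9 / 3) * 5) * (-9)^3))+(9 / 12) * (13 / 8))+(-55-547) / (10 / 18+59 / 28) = -52798223761 / 234796320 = -224.87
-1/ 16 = -0.06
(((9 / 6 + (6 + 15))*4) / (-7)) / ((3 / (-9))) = 270 / 7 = 38.57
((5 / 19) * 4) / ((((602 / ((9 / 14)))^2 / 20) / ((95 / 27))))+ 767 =3405057758 / 4439449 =767.00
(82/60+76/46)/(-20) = -2083/13800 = -0.15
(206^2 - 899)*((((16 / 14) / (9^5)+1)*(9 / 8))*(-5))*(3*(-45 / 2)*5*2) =2146170060875 / 13608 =157713849.27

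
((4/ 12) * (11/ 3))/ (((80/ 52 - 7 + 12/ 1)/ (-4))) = -572/ 765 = -0.75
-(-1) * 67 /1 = 67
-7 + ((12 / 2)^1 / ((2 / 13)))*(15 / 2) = 285.50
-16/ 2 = -8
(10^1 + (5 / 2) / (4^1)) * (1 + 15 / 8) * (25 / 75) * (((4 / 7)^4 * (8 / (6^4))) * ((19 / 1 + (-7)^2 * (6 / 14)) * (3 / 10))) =15640 / 194481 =0.08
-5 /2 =-2.50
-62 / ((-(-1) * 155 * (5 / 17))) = -1.36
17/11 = 1.55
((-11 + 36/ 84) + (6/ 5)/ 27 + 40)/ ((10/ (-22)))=-102124/ 1575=-64.84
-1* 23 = -23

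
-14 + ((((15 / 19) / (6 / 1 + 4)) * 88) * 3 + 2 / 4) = 279 / 38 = 7.34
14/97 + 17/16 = 1873/1552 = 1.21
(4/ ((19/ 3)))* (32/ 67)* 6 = 2304/ 1273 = 1.81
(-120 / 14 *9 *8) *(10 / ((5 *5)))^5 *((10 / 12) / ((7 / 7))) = -4608 / 875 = -5.27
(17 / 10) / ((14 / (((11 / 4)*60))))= 561 / 28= 20.04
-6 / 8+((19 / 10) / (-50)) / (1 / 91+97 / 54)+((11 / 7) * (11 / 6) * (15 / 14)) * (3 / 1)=923556783 / 108792250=8.49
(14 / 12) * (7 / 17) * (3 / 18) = 49 / 612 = 0.08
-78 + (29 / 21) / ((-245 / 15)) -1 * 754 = -832.08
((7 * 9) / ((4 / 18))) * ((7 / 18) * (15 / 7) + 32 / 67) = 99603 / 268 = 371.65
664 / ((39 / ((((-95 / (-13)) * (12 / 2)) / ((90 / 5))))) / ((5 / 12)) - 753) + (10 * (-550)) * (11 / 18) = -3423461450 / 1018269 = -3362.04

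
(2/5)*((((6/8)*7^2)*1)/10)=147/100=1.47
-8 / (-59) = 8 / 59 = 0.14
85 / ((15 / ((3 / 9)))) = 17 / 9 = 1.89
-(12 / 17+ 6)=-114 / 17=-6.71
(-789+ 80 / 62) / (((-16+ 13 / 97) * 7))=2368643 / 333963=7.09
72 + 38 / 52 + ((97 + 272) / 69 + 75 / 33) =528551 / 6578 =80.35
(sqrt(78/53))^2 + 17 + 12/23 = 23153/1219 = 18.99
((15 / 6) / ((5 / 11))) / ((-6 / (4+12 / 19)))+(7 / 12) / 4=-3739 / 912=-4.10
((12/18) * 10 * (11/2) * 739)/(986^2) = 0.03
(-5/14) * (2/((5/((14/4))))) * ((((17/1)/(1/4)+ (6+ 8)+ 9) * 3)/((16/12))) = -819/8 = -102.38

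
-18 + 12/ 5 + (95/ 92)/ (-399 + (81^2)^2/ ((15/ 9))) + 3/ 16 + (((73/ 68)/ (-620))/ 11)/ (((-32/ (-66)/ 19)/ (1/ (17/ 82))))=-32873251684360741/ 2128785878686080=-15.44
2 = 2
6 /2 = 3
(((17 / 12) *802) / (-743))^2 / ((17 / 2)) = 0.28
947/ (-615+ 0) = -1.54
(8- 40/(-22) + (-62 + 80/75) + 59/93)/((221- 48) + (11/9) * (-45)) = -258209/603570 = -0.43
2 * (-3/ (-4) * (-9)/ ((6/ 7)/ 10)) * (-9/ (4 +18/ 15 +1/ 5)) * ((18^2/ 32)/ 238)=6075/ 544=11.17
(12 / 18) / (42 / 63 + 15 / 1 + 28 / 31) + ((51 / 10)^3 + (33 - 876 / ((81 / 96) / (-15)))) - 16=72687542573 / 4623000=15723.02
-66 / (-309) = 22 / 103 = 0.21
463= 463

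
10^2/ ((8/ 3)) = 75/ 2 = 37.50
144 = 144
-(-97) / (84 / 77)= 1067 / 12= 88.92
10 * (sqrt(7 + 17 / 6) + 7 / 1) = 101.36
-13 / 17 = -0.76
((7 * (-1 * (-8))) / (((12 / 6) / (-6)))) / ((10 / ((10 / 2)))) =-84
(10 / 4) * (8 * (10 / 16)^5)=1.91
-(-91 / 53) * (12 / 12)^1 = 91 / 53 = 1.72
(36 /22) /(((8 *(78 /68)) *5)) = 51 /1430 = 0.04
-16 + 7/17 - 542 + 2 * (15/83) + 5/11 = -8641662/15521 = -556.77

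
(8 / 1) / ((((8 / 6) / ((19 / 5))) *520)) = 0.04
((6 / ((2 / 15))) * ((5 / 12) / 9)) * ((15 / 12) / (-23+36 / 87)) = -725 / 6288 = -0.12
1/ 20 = 0.05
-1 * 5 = -5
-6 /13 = -0.46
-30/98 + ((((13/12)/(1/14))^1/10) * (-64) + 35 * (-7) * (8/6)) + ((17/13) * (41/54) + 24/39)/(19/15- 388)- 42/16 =-567590994193/1330285320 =-426.67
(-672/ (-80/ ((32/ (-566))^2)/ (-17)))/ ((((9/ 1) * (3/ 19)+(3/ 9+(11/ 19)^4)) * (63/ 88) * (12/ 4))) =-99819630592/ 876761913705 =-0.11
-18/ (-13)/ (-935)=-18/ 12155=-0.00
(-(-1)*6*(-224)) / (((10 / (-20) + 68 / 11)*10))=-14784 / 625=-23.65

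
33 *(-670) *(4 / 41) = -2157.07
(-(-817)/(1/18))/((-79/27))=-397062/79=-5026.10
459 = 459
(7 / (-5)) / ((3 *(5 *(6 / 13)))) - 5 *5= -11341 / 450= -25.20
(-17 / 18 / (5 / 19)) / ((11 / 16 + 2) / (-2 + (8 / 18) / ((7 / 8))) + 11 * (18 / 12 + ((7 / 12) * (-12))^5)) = 242896 / 12511480545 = 0.00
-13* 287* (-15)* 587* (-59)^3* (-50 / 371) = 48192849831750 / 53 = 909299053429.25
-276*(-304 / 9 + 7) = 22172 / 3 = 7390.67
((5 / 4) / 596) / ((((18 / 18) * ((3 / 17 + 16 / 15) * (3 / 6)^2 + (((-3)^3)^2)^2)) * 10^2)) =51 / 1292295206608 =0.00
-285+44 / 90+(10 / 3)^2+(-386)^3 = -287563647 / 5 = -57512729.40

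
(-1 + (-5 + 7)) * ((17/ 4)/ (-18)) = -17/ 72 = -0.24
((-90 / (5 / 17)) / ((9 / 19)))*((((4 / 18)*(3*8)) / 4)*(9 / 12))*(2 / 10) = -646 / 5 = -129.20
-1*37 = -37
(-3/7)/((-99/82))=82/231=0.35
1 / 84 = 0.01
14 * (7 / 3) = 98 / 3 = 32.67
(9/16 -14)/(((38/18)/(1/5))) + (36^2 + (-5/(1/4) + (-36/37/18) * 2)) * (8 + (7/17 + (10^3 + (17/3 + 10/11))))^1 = 2723899425899/2103376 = 1295013.08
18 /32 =9 /16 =0.56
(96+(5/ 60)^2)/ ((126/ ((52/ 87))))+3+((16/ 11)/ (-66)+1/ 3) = 25694659/ 6821496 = 3.77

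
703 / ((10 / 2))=703 / 5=140.60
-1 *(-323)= 323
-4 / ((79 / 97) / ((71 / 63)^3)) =-138869468 / 19753713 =-7.03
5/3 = 1.67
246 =246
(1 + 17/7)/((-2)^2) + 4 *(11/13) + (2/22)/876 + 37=36163999/876876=41.24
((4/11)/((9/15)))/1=20/33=0.61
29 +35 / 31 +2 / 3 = 2864 / 93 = 30.80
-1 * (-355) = 355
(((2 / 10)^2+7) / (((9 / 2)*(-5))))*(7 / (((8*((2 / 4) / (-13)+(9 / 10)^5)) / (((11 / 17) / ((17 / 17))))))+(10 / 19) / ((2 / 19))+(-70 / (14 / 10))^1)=37768178272 / 2744961525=13.76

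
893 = 893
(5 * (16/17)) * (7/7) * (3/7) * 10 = 2400/119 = 20.17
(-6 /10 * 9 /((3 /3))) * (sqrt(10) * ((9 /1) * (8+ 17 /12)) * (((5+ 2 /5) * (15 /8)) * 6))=-2224179 * sqrt(10) /80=-87918.39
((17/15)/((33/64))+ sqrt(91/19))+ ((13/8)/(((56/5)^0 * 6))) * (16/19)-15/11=9992/9405+ sqrt(1729)/19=3.25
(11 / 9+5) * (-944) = -52864 / 9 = -5873.78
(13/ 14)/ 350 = 13/ 4900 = 0.00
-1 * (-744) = 744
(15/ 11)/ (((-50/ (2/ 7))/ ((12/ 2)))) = -18/ 385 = -0.05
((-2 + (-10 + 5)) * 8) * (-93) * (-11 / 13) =-57288 / 13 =-4406.77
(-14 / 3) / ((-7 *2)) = 1 / 3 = 0.33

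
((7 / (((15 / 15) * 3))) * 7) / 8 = 49 / 24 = 2.04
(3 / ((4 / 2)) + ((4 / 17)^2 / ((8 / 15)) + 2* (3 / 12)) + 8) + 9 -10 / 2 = 4076 / 289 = 14.10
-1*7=-7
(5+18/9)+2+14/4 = 25/2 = 12.50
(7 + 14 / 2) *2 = 28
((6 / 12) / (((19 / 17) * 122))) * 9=153 / 4636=0.03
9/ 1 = 9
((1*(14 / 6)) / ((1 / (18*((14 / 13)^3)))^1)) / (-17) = -115248 / 37349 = -3.09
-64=-64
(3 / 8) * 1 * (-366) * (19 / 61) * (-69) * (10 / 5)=11799 / 2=5899.50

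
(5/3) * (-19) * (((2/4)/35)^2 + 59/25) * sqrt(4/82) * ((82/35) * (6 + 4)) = -14649 * sqrt(82)/343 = -386.74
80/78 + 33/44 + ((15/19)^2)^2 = 43996417/20330076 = 2.16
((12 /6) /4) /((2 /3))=0.75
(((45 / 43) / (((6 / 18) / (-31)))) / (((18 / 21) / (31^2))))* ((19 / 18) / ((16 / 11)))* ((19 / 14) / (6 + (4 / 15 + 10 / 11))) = -97597550325 / 6516736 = -14976.45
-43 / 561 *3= -43 / 187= -0.23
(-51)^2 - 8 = 2593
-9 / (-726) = 0.01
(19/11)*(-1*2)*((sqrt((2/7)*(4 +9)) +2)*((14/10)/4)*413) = -54929/55 - 7847*sqrt(182)/110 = -1961.09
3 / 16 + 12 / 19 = 249 / 304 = 0.82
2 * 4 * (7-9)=-16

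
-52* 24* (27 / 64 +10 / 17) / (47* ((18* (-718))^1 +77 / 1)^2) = -42861 / 263742563582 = -0.00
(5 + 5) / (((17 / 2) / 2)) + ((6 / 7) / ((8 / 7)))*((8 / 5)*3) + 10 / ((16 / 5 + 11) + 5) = 26413 / 4080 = 6.47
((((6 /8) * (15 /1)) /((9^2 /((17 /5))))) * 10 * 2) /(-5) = -17 /9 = -1.89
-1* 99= -99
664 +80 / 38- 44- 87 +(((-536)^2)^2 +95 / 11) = 17250649361386 / 209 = 82538992159.74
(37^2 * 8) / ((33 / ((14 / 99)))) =46.93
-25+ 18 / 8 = -91 / 4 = -22.75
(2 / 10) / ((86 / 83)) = 83 / 430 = 0.19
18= 18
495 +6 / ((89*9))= 132167 / 267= 495.01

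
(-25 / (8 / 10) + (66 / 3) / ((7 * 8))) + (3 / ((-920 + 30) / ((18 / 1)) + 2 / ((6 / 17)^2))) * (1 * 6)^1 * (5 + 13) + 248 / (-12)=-61.23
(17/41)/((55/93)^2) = 147033/124025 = 1.19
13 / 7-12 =-10.14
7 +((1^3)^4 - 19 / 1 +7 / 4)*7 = -427 / 4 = -106.75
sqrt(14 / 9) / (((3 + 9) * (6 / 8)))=sqrt(14) / 27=0.14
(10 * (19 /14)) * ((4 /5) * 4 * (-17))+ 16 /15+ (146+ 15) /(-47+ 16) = -2416553 /3255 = -742.41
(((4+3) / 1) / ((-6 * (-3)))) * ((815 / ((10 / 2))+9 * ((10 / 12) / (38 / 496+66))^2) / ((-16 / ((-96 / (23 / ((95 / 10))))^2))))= -126411770701336 / 20293480543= -6229.18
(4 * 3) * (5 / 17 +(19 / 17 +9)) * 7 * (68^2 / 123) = 32878.83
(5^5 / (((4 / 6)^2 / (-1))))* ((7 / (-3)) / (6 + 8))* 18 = 84375 / 4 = 21093.75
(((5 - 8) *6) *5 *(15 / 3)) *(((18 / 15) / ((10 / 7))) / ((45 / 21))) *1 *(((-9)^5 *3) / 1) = 156243654 / 5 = 31248730.80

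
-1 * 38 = -38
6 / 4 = 3 / 2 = 1.50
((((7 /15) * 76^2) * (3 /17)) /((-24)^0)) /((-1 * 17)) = -40432 /1445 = -27.98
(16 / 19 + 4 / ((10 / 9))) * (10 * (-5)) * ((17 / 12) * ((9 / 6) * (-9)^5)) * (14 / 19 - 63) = -1252848833145 / 722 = -1735247691.34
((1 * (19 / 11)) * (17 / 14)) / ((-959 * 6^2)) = -323 / 5316696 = -0.00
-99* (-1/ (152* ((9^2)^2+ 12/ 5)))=165/ 1662728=0.00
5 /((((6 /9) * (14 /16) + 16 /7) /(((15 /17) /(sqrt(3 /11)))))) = 2100 * sqrt(33) /4097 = 2.94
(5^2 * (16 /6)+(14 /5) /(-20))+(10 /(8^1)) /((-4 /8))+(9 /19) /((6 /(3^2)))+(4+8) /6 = 190201 /2850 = 66.74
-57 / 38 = -3 / 2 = -1.50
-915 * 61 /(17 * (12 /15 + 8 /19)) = -5302425 /1972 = -2688.86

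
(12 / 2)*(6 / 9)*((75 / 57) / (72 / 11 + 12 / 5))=1375 / 2337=0.59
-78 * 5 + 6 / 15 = -1948 / 5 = -389.60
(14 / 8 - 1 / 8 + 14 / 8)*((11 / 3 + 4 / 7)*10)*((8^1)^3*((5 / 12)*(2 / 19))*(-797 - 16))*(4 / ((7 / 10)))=-13892544000 / 931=-14922174.01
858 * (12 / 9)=1144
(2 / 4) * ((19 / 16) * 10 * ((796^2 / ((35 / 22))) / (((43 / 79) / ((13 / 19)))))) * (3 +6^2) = 34895054766 / 301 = 115930414.50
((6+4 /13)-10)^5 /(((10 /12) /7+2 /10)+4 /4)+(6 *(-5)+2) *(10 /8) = -57108518915 /102848161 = -555.27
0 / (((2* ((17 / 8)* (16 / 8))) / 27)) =0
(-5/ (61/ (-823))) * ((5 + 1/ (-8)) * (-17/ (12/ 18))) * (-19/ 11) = 155509965/ 10736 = 14484.91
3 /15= 1 /5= 0.20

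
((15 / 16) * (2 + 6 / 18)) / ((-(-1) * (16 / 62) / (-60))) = -16275 / 32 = -508.59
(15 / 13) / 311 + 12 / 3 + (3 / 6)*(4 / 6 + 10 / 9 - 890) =-16014188 / 36387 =-440.11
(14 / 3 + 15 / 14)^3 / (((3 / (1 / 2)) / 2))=13997521 / 222264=62.98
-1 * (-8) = 8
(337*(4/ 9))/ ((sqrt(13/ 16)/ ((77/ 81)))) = 415184*sqrt(13)/ 9477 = 157.96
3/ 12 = 1/ 4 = 0.25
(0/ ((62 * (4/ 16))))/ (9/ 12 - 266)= 0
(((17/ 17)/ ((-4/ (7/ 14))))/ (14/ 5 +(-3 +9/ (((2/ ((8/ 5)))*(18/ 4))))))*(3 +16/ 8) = -25/ 56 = -0.45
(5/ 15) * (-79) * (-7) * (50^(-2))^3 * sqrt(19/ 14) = 79 * sqrt(266)/ 93750000000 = 0.00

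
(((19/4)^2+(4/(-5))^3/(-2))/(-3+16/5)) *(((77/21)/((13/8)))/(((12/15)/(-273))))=-3514049/40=-87851.22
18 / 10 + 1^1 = 14 / 5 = 2.80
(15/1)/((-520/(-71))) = 213/104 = 2.05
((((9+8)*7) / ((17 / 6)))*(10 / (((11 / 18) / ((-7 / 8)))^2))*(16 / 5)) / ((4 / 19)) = 1583631 / 121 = 13087.86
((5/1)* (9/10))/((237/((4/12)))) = 0.01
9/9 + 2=3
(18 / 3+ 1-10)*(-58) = 174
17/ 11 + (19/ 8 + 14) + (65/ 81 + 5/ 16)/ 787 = 17.92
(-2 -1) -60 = -63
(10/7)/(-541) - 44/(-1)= 166618/3787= 44.00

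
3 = 3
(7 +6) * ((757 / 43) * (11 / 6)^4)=144082081 / 55728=2585.45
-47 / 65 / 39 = -47 / 2535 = -0.02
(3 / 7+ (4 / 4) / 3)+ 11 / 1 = 247 / 21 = 11.76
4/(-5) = -4/5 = -0.80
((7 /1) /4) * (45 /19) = 315 /76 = 4.14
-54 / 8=-27 / 4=-6.75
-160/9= -17.78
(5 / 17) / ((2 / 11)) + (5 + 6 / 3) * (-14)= -3277 / 34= -96.38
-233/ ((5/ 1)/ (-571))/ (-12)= -133043/ 60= -2217.38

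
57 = 57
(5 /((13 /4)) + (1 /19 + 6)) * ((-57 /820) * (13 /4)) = -1125 /656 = -1.71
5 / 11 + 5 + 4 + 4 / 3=356 / 33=10.79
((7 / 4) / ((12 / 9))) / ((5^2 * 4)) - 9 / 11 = -0.81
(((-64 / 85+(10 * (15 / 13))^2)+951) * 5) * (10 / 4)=77813995 / 5746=13542.29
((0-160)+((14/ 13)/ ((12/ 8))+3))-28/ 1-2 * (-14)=-6095/ 39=-156.28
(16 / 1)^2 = 256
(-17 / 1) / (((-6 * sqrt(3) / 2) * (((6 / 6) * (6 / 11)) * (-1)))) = -187 * sqrt(3) / 54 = -6.00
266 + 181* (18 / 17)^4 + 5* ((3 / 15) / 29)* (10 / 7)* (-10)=8358748026 / 16954763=493.00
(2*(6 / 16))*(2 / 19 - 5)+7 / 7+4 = 1.33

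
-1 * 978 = -978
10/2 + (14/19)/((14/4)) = 99/19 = 5.21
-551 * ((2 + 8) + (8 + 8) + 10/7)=-15113.14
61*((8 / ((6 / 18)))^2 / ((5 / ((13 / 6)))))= 76128 / 5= 15225.60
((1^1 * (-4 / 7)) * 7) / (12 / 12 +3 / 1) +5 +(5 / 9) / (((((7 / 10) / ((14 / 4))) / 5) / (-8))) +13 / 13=-955 / 9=-106.11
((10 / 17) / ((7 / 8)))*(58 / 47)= 4640 / 5593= 0.83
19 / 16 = 1.19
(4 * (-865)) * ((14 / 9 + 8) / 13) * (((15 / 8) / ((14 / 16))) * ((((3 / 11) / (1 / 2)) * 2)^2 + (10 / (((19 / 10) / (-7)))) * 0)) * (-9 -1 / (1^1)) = 714144000 / 11011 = 64857.32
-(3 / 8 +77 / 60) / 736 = -199 / 88320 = -0.00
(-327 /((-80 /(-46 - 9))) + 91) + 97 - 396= -6925 /16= -432.81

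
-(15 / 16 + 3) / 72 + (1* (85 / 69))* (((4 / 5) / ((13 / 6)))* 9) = 154579 / 38272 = 4.04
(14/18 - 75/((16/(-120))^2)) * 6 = -151847/6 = -25307.83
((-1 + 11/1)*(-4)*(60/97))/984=-100/3977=-0.03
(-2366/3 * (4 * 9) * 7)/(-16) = 24843/2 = 12421.50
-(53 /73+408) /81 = -29837 /5913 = -5.05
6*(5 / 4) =15 / 2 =7.50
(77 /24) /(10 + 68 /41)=0.28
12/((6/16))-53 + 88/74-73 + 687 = 21985/37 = 594.19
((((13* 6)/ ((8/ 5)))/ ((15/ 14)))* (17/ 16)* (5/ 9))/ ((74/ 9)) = 7735/ 2368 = 3.27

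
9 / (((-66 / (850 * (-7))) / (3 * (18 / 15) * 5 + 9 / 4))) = 722925 / 44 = 16430.11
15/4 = 3.75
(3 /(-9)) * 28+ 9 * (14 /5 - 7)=-707 /15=-47.13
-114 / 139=-0.82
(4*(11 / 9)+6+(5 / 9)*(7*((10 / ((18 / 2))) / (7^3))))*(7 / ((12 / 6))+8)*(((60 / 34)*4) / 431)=19903280 / 9693621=2.05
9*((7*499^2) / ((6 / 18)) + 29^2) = 47068758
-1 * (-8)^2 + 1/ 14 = -895/ 14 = -63.93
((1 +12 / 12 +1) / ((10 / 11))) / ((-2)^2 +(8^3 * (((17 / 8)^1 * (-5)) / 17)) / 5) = -11 / 200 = -0.06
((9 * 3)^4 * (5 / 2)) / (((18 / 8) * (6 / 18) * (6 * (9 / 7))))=229635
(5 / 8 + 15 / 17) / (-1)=-205 / 136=-1.51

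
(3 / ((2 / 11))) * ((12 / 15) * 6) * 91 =36036 / 5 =7207.20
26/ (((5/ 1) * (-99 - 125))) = -13/ 560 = -0.02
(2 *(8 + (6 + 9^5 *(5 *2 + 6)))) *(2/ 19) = 3779192/ 19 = 198904.84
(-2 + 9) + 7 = 14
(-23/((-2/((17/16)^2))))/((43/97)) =644759/22016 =29.29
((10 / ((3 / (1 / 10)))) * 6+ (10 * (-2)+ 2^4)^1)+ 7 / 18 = -29 / 18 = -1.61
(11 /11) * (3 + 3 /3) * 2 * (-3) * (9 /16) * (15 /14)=-405 /28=-14.46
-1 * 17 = -17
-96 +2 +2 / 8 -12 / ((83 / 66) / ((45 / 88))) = -32745 / 332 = -98.63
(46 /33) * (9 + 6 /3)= 15.33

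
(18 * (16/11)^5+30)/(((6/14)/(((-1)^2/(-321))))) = -55313762/51697371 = -1.07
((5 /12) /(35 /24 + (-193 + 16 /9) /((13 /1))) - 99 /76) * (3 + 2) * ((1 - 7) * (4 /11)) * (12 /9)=50301480 /2592227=19.40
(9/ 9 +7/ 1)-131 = -123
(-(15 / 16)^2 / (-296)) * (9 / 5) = 405 / 75776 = 0.01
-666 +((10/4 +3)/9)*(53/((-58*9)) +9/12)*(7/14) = -25023497/37584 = -665.80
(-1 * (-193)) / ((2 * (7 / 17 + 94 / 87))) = 285447 / 4414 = 64.67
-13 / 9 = -1.44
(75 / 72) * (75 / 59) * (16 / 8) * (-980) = -153125 / 59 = -2595.34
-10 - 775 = -785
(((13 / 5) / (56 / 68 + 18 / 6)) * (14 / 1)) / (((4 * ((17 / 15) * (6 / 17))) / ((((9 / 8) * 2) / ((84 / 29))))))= 1479 / 320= 4.62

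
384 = 384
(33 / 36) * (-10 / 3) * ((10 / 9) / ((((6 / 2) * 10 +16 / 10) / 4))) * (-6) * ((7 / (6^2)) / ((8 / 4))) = 9625 / 38394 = 0.25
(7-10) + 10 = 7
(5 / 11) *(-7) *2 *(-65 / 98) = 325 / 77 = 4.22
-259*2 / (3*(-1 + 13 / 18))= 621.60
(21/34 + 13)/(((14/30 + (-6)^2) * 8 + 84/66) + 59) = 76395/1974754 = 0.04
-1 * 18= -18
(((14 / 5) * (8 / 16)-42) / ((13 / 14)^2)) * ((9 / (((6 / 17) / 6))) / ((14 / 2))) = -869652 / 845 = -1029.17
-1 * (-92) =92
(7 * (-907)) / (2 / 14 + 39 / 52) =-177772 / 25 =-7110.88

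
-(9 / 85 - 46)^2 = -15217801 / 7225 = -2106.27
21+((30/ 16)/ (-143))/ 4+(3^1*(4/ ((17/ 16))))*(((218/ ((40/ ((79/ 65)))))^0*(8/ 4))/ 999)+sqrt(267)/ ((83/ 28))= 28*sqrt(267)/ 83+544500269/ 25904736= 26.53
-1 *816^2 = -665856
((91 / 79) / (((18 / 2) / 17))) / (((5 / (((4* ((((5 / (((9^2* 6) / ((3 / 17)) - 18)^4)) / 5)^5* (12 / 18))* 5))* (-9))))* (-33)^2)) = -1547 / 17824120097106983270032811602246432779801938473280815622054568582967197696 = -0.00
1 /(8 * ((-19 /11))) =-11 /152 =-0.07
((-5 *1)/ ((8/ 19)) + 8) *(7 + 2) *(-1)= 279/ 8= 34.88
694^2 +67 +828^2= 1167287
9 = 9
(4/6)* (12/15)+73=1103/15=73.53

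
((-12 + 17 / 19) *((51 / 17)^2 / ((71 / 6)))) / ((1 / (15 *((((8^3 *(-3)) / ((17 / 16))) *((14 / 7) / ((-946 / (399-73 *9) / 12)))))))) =302420459520 / 252263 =1198830.03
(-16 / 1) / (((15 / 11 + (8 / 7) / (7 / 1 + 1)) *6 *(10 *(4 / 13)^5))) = -28589561 / 445440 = -64.18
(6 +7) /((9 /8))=104 /9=11.56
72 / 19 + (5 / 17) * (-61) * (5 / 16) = -1.82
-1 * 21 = -21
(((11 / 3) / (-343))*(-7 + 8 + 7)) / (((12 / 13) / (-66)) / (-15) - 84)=31460 / 30900527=0.00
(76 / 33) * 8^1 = 608 / 33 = 18.42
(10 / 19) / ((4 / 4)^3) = 10 / 19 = 0.53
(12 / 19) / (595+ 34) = 12 / 11951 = 0.00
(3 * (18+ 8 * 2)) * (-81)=-8262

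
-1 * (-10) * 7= 70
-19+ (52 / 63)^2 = -72707 / 3969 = -18.32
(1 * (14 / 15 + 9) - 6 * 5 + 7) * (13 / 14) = -182 / 15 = -12.13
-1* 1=-1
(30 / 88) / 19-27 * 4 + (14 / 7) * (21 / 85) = -7638093 / 71060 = -107.49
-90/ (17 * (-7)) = 0.76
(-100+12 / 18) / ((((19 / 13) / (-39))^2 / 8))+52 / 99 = -20222540156 / 35739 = -565839.56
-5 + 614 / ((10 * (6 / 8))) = 1153 / 15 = 76.87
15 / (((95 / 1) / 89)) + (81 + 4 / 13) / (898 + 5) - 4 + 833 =26865055 / 31863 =843.14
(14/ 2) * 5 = 35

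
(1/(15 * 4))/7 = 1/420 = 0.00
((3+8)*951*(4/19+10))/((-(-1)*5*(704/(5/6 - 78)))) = -14236787/6080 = -2341.58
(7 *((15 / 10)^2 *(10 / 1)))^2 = 99225 / 4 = 24806.25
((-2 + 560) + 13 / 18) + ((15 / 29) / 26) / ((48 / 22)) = 558.73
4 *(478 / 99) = 1912 / 99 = 19.31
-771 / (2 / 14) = -5397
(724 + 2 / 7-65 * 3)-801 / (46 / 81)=-283737 / 322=-881.17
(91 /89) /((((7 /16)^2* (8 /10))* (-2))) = -2080 /623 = -3.34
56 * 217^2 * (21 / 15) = 18458888 / 5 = 3691777.60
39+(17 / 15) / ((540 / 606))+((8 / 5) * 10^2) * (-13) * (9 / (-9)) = 2862367 / 1350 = 2120.27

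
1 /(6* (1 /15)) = 5 /2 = 2.50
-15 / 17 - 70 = -1205 / 17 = -70.88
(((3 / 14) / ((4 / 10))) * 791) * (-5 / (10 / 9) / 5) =-3051 / 8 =-381.38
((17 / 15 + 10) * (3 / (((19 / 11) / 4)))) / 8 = 9.67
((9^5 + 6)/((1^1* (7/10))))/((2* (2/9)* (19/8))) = 79924.06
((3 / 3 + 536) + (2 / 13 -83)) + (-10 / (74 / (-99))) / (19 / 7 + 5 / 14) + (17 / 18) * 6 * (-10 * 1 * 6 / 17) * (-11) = 14033614 / 20683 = 678.51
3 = 3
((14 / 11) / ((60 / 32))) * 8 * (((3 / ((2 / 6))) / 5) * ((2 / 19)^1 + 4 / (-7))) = -23808 / 5225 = -4.56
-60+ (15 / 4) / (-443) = -106335 / 1772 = -60.01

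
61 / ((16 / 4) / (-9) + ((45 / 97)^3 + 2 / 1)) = 501057477 / 13597547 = 36.85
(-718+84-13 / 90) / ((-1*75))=8.46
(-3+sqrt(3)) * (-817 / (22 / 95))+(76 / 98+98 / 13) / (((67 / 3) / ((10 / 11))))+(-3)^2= 9946359957 / 938938 - 77615 * sqrt(3) / 22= 4482.61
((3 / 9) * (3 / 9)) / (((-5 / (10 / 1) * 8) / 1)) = -1 / 36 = -0.03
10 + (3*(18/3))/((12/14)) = 31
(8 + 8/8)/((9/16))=16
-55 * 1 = -55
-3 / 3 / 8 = -1 / 8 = -0.12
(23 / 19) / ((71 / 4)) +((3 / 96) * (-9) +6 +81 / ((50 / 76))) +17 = 157462779 / 1079200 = 145.91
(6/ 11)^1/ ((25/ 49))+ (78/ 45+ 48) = 41912/ 825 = 50.80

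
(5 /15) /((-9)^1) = -1 /27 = -0.04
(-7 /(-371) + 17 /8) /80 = 909 /33920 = 0.03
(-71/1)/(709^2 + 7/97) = -6887/48760064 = -0.00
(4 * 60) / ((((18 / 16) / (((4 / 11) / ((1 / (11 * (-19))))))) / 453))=-7344640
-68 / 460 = -17 / 115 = -0.15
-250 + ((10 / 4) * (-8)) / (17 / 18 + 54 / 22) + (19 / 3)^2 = -215.77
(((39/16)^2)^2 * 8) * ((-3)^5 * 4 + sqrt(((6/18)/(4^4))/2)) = -562166163/2048 + 771147 * sqrt(6)/262144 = -274487.99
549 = 549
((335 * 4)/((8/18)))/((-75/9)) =-1809/5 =-361.80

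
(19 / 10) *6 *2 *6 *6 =4104 / 5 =820.80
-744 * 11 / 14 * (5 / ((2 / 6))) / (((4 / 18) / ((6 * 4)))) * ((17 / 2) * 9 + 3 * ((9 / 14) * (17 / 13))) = -47669426640 / 637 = -74834264.74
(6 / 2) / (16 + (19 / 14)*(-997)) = -42 / 18719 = -0.00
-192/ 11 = -17.45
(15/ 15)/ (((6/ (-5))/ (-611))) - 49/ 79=241051/ 474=508.55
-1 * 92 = -92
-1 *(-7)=7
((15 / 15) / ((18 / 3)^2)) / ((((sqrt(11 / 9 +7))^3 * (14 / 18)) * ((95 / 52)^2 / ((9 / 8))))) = 41067 * sqrt(74) / 691892600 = 0.00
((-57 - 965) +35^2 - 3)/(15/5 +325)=25/41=0.61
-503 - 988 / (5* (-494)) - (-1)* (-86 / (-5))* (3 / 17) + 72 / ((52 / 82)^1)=-426559 / 1105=-386.03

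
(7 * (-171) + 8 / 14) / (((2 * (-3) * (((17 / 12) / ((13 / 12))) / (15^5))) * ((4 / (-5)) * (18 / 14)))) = -15310546875 / 136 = -112577550.55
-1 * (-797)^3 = 506261573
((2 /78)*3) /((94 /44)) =22 /611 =0.04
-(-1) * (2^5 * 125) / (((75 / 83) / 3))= 13280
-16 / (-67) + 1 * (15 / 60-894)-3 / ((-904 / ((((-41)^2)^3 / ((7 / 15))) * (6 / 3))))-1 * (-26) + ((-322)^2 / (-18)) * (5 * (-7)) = 32319267332057 / 476973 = 67759112.85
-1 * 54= -54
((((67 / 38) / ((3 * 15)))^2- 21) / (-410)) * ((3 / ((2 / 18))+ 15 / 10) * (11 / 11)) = 61401611 / 42066000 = 1.46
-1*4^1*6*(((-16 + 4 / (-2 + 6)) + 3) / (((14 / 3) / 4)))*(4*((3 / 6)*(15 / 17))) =51840 / 119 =435.63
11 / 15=0.73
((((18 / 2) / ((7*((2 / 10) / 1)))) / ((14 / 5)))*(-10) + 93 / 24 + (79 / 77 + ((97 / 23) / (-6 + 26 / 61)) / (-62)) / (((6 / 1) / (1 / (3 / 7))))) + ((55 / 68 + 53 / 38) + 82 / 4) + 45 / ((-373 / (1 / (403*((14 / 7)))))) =193717572732949 / 48152959975120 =4.02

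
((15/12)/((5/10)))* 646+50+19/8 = 13339/8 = 1667.38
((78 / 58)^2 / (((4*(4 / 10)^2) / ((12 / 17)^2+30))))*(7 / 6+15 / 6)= 614445975 / 1944392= 316.01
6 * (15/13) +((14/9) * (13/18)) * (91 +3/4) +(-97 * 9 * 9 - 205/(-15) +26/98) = -1596012395/206388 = -7733.07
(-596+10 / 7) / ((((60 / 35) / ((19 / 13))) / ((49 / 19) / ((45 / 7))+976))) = -1737266663 / 3510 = -494947.77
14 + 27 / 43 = 629 / 43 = 14.63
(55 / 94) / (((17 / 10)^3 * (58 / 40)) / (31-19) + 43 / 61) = 402600000 / 893521559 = 0.45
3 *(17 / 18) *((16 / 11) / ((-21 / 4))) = -544 / 693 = -0.78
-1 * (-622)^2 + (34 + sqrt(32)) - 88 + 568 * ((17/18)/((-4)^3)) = -55720279/144 + 4 * sqrt(2) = -386940.73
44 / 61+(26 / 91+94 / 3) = 41428 / 1281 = 32.34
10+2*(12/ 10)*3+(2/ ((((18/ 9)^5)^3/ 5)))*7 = 1409199/ 81920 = 17.20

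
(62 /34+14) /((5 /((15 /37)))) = 807 /629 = 1.28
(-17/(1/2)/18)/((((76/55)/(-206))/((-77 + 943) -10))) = 41218540/171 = 241044.09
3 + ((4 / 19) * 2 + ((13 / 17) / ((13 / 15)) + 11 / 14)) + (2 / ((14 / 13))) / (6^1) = 36619 / 6783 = 5.40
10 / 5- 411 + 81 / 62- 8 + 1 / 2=-12871 / 31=-415.19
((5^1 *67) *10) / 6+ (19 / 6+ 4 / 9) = 10115 / 18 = 561.94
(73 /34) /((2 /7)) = 511 /68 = 7.51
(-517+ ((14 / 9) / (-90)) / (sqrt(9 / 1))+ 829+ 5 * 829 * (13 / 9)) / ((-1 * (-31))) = 7653548 / 37665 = 203.20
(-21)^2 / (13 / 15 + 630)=6615 / 9463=0.70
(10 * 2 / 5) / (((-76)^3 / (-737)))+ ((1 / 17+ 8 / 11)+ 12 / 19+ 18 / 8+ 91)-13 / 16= 963122869 / 10261064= 93.86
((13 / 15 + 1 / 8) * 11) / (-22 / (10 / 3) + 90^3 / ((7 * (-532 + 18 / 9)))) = -485639 / 9041832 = -0.05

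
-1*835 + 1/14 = -11689/14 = -834.93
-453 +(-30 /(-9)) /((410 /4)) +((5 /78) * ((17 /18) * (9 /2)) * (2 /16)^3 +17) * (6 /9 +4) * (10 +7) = 8799992827 /9824256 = 895.74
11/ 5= 2.20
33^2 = 1089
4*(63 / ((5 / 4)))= 1008 / 5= 201.60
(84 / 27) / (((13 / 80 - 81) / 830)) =-1859200 / 58203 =-31.94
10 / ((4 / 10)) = 25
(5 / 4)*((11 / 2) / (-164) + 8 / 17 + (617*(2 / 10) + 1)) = 3480457 / 22304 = 156.05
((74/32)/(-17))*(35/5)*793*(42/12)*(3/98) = -88023/1088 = -80.90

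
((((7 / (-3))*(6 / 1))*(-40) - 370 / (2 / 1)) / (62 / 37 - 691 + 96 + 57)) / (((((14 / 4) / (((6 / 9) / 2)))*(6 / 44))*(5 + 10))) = -925 / 28413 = -0.03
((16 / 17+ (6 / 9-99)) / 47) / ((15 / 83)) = -412261 / 35955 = -11.47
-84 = -84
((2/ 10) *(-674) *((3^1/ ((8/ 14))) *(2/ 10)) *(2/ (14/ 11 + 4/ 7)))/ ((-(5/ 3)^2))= 4904361/ 88750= 55.26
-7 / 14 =-1 / 2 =-0.50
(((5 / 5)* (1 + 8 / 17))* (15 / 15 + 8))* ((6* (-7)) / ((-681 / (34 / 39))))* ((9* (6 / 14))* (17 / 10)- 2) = 9570 / 2951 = 3.24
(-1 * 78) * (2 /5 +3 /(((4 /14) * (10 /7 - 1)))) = -9711 /5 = -1942.20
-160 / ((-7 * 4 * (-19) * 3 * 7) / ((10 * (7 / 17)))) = -0.06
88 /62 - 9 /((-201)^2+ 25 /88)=156409220 /110214703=1.42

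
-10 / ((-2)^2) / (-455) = 1 / 182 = 0.01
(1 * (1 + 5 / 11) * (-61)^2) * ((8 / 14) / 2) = 119072 / 77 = 1546.39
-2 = -2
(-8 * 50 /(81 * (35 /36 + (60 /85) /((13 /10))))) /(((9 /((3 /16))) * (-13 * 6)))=170 /195291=0.00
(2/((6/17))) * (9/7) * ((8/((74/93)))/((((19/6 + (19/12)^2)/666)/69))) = 593303.77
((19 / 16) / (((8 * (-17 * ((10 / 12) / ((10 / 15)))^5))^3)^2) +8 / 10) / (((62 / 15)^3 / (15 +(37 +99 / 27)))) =6757446789555253560780251446827 / 10715161533340811729431152343750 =0.63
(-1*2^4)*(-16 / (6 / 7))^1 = 896 / 3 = 298.67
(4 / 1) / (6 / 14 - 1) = -7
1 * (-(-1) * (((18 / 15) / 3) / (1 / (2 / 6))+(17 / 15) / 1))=19 / 15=1.27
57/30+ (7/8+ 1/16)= 227/80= 2.84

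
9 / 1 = 9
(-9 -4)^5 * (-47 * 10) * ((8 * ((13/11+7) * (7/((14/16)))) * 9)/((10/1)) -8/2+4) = 904647968640/11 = 82240724421.82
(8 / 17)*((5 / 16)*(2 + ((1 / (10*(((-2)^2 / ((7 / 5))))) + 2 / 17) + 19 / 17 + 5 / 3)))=50357 / 69360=0.73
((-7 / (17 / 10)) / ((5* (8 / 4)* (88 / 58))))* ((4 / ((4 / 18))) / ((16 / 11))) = -1827 / 544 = -3.36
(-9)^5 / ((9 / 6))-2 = -39368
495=495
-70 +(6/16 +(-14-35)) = -949/8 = -118.62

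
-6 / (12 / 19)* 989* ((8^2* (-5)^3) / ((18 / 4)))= 150328000 / 9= 16703111.11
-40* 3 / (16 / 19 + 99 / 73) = -54.59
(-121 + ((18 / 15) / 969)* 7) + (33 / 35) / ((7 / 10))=-119.64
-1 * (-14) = 14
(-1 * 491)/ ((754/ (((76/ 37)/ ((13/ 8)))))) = -149264/ 181337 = -0.82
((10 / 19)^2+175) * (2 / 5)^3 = 20248 / 1805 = 11.22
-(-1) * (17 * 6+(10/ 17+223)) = 5535/ 17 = 325.59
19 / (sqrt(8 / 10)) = 19 * sqrt(5) / 2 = 21.24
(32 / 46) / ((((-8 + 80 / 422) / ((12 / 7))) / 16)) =-40512 / 16583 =-2.44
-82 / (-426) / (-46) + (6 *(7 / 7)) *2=117535 / 9798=12.00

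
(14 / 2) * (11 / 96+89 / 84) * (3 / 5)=789 / 160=4.93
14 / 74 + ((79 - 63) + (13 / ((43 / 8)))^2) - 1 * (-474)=496.04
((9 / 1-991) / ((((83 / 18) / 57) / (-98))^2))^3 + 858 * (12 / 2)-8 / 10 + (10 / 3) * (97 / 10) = -14677981677209748431935118944752417251563 / 4904105600535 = -2992998697990617112427216000.00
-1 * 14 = -14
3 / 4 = 0.75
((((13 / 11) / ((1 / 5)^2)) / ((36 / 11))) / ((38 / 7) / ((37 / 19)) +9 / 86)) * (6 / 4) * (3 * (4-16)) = -10858575 / 64423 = -168.55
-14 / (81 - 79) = -7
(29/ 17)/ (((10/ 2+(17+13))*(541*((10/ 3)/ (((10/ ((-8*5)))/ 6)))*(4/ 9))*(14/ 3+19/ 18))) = -2349/ 5304829600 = -0.00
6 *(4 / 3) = 8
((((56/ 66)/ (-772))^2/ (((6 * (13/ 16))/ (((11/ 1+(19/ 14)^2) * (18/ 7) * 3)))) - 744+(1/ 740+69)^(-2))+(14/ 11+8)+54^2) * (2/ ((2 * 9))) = 2332544987220256268254/ 9624153075808642371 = 242.36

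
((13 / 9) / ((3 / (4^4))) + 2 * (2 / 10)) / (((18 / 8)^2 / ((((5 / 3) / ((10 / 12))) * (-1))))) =-534208 / 10935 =-48.85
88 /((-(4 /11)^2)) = -1331 /2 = -665.50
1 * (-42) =-42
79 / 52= 1.52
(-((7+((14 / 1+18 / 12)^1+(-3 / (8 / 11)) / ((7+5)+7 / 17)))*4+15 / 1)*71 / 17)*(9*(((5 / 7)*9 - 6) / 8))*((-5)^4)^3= -20475301025390625 / 401744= -50966040626.35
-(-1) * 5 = 5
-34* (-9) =306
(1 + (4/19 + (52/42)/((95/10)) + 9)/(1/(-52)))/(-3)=161.57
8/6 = 4/3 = 1.33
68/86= 34/43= 0.79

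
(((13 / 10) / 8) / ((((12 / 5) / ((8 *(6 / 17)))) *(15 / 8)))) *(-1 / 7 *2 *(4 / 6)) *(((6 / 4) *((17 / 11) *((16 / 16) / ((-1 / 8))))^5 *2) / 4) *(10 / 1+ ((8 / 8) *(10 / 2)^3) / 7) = 925043851264 / 7891499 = 117220.30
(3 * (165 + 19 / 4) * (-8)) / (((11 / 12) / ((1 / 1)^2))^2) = -586656 / 121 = -4848.40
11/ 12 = 0.92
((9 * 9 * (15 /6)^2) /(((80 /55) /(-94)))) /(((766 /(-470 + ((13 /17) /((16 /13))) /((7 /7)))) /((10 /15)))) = 44553987225 /3333632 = 13365.00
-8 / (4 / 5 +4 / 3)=-15 / 4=-3.75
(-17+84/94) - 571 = -27594/47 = -587.11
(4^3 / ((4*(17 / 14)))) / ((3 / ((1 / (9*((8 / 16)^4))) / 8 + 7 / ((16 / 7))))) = 6622 / 459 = 14.43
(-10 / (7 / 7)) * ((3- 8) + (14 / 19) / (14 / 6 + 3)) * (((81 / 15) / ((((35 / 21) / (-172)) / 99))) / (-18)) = 149017.41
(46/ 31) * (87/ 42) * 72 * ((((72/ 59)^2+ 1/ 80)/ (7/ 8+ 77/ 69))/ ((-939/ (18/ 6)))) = -98983875204/ 185599905785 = -0.53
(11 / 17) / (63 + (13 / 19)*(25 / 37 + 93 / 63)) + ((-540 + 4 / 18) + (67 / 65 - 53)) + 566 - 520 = -54376661627 / 99638955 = -545.74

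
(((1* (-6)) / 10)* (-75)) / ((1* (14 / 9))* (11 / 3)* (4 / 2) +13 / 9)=1215 / 347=3.50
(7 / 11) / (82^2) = 7 / 73964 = 0.00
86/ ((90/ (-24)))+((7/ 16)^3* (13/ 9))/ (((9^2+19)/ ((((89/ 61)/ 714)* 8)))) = -65752048267/ 2867097600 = -22.93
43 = 43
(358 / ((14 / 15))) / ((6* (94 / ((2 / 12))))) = 895 / 7896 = 0.11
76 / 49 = 1.55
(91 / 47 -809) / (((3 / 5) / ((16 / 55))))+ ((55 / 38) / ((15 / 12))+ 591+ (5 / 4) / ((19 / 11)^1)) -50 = 151.58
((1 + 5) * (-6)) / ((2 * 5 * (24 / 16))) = -12 / 5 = -2.40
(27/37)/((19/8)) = 216/703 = 0.31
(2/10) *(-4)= -4/5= -0.80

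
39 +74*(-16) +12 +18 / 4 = -2257 / 2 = -1128.50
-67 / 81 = -0.83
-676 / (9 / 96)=-21632 / 3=-7210.67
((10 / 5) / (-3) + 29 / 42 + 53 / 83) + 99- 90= 33683 / 3486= 9.66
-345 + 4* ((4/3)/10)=-5167/15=-344.47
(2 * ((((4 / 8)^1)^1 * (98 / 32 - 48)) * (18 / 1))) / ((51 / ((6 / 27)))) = -719 / 204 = -3.52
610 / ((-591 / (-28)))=17080 / 591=28.90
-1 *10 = -10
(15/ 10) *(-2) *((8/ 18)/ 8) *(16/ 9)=-8/ 27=-0.30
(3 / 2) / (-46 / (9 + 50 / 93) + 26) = 2661 / 37568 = 0.07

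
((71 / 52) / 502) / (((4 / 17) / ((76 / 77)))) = 22933 / 2010008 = 0.01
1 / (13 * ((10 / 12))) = 6 / 65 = 0.09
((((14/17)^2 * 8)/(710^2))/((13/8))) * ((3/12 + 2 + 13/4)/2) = 8624/473475925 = 0.00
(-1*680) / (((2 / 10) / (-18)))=61200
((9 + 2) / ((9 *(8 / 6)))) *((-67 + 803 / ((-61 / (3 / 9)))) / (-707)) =0.09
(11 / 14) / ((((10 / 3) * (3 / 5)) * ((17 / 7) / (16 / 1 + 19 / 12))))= 2321 / 816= 2.84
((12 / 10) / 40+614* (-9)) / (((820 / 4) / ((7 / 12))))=-1289393 / 82000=-15.72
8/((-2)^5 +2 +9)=-8/21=-0.38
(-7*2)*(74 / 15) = -1036 / 15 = -69.07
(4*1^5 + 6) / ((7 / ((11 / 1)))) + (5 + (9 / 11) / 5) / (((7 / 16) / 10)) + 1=10375 / 77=134.74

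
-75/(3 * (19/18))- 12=-678/19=-35.68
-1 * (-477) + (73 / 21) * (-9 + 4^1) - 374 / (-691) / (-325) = 2167590046 / 4716075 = 459.62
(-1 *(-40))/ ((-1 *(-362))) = 20/ 181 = 0.11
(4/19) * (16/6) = 32/57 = 0.56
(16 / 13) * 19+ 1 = 317 / 13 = 24.38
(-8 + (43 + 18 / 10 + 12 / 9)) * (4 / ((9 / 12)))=9152 / 45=203.38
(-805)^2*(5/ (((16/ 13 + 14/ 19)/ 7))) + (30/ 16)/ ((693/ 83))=1725470280115/ 149688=11527111.59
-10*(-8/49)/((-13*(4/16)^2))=-1280/637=-2.01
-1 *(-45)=45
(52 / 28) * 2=26 / 7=3.71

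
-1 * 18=-18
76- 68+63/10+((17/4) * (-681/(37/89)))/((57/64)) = -7802.51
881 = 881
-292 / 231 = -1.26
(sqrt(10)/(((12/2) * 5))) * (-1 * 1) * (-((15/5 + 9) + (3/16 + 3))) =81 * sqrt(10)/160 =1.60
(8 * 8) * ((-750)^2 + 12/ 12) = 36000064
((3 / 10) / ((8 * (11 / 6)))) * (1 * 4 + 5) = 0.18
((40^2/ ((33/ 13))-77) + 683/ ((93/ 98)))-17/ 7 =3032910/ 2387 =1270.59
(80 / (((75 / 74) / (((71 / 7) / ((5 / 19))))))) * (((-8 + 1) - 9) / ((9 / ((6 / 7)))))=-51110912 / 11025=-4635.91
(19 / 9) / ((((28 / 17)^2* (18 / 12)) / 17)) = 93347 / 10584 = 8.82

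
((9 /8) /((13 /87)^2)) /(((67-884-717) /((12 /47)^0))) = -68121 /2073968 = -0.03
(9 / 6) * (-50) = -75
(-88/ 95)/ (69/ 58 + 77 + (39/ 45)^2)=-229680/ 19573363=-0.01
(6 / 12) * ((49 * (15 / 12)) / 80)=49 / 128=0.38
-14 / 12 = -7 / 6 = -1.17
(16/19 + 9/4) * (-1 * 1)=-3.09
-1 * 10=-10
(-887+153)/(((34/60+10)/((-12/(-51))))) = -88080/5389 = -16.34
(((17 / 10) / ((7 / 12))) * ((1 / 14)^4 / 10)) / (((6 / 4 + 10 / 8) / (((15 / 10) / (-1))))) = -153 / 36975400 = -0.00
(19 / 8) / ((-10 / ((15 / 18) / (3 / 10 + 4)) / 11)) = -1045 / 2064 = -0.51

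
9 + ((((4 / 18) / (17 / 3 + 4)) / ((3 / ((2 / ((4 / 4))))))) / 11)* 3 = 9.00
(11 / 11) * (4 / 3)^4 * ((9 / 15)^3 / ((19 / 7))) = 1792 / 7125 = 0.25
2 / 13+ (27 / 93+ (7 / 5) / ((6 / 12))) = 6537 / 2015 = 3.24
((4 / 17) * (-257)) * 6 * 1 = -6168 / 17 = -362.82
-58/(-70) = 29/35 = 0.83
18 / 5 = 3.60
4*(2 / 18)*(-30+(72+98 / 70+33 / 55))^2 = 7744 / 9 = 860.44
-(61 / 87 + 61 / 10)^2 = -35010889 / 756900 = -46.26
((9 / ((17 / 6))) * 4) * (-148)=-31968 / 17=-1880.47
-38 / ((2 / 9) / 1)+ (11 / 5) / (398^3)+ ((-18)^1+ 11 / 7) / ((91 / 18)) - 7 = -36394497518753 / 200797662520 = -181.25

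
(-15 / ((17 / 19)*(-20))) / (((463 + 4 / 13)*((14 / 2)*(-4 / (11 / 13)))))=-33 / 603568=-0.00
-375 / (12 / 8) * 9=-2250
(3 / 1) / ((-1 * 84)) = -1 / 28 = -0.04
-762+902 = 140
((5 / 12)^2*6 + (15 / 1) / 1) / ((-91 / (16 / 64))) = -55 / 1248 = -0.04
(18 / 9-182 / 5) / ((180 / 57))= -817 / 75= -10.89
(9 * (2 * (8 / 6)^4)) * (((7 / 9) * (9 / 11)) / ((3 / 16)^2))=917504 / 891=1029.75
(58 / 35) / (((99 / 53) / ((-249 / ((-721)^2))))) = -255142 / 600416355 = -0.00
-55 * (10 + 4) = -770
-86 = -86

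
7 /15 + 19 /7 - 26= -2396 /105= -22.82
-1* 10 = -10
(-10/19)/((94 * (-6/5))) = 25/5358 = 0.00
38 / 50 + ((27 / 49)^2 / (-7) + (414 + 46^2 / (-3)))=-366329626 / 1260525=-290.62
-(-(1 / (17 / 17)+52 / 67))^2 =-14161 / 4489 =-3.15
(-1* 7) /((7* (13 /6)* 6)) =-1 /13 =-0.08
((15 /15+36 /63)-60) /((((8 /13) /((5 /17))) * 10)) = -5317 /1904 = -2.79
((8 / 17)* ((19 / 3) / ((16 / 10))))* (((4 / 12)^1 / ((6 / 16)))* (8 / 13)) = 6080 / 5967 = 1.02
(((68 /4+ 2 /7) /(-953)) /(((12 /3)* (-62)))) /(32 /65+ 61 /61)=7865 /160477576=0.00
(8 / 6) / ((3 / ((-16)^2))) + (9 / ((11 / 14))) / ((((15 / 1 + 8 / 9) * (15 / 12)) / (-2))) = 112.62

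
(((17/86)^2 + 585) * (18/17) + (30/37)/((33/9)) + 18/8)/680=0.91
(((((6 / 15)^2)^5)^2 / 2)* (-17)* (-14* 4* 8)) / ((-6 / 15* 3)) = -1996488704 / 57220458984375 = -0.00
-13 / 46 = -0.28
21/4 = 5.25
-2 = -2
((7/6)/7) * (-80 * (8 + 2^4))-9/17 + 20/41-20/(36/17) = -2066866/6273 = -329.49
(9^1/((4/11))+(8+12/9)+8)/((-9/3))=-505/36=-14.03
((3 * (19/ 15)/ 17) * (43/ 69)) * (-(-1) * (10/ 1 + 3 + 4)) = 817/ 345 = 2.37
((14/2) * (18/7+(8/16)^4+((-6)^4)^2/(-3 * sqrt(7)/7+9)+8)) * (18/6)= 5878656 * sqrt(7)/31+1975339179/496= 4484263.24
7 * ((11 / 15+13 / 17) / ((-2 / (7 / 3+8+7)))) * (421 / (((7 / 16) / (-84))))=1873254656 / 255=7346096.69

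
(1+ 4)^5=3125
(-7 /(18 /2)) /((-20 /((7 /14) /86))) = 7 /30960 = 0.00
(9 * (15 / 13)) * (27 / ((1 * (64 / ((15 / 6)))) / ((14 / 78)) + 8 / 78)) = 382725 / 194828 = 1.96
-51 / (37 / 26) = -1326 / 37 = -35.84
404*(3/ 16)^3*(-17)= -46359/ 1024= -45.27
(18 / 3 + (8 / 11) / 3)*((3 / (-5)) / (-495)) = 206 / 27225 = 0.01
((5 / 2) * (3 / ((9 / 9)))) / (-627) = -0.01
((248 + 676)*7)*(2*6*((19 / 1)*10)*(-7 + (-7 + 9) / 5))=-97330464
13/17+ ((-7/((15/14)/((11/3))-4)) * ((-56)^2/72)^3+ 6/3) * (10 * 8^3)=5651990362884647/7076403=798709508.61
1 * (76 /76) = 1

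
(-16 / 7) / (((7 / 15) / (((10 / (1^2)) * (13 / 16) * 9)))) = -17550 / 49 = -358.16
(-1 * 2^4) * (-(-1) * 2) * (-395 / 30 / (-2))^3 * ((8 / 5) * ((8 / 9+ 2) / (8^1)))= -5275.31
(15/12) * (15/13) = 75/52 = 1.44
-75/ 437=-0.17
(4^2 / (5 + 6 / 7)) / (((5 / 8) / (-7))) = -30.60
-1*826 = -826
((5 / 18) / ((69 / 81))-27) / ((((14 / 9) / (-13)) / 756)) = 168525.78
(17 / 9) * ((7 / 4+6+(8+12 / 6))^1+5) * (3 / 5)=1547 / 60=25.78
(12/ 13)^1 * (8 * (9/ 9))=96/ 13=7.38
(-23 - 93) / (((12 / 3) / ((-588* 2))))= 34104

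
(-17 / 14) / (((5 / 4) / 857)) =-29138 / 35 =-832.51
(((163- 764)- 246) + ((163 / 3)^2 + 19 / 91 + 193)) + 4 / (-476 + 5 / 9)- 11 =8015885401 / 3504501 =2287.31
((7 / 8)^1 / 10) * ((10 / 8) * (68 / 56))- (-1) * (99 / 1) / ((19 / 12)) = 62.66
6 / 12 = 1 / 2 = 0.50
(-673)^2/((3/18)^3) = 97832664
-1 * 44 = -44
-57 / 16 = -3.56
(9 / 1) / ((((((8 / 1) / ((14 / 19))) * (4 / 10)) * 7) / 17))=765 / 152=5.03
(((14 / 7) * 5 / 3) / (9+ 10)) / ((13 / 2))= 20 / 741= 0.03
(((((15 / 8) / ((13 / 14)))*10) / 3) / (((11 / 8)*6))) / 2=175 / 429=0.41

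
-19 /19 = -1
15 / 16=0.94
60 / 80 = 3 / 4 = 0.75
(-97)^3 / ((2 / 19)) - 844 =-8671237.50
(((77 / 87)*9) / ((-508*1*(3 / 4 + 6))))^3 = -456533 / 36419391467523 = -0.00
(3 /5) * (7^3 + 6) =1047 /5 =209.40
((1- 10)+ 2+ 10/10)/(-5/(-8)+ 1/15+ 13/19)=-13680/3137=-4.36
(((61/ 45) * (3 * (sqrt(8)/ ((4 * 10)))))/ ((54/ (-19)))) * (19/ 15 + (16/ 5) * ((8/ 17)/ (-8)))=-12749 * sqrt(2)/ 165240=-0.11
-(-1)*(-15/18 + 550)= 3295/6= 549.17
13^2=169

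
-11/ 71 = -0.15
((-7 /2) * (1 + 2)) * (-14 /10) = 147 /10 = 14.70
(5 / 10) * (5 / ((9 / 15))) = 25 / 6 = 4.17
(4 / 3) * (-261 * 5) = -1740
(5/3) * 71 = 355/3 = 118.33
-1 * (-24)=24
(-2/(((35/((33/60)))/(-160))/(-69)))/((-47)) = 12144/1645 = 7.38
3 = 3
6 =6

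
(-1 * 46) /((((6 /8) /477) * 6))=-4876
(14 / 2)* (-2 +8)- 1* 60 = -18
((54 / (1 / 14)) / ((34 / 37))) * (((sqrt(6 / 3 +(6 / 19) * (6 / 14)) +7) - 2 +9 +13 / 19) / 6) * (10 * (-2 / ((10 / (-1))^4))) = -650349 / 161500 - 333 * sqrt(9443) / 80750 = -4.43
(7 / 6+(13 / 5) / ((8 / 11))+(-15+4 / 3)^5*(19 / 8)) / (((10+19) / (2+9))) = -60534611533 / 140940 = -429506.25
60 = 60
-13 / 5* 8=-104 / 5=-20.80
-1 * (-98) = 98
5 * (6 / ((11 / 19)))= 570 / 11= 51.82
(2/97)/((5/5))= 2/97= 0.02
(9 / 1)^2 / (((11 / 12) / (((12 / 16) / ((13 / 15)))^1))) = 10935 / 143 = 76.47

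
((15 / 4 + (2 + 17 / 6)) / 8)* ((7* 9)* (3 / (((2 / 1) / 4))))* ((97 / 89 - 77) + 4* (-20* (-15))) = 162296379 / 356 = 455888.71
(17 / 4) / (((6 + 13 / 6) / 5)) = 255 / 98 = 2.60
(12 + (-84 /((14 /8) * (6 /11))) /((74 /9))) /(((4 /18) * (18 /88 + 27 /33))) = 1056 /185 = 5.71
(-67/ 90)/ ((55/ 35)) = -469/ 990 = -0.47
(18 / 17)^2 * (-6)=-1944 / 289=-6.73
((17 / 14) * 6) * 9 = 459 / 7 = 65.57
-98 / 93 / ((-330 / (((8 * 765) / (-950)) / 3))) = -3332 / 485925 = -0.01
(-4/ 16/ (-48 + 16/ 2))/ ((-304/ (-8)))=0.00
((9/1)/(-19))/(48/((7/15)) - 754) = 63/86602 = 0.00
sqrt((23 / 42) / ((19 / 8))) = 2 * sqrt(9177) / 399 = 0.48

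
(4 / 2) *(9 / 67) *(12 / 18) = 12 / 67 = 0.18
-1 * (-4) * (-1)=-4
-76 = -76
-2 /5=-0.40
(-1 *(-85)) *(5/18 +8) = 12665/18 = 703.61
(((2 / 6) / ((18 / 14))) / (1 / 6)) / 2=7 / 9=0.78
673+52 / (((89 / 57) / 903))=2736389 / 89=30745.94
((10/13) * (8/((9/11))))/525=176/12285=0.01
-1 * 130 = -130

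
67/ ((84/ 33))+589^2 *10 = 97138617/ 28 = 3469236.32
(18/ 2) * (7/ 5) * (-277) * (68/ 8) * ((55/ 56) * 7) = -3263337/ 16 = -203958.56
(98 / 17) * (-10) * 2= -1960 / 17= -115.29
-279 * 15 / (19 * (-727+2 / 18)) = 37665 / 124298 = 0.30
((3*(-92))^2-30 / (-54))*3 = 685589 / 3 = 228529.67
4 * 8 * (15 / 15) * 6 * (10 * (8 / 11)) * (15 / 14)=115200 / 77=1496.10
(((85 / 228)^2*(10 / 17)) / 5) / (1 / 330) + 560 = 2449295 / 4332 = 565.40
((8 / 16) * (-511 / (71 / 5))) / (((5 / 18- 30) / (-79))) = -47.82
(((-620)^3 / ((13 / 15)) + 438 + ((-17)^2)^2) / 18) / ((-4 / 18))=3573828533 / 52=68727471.79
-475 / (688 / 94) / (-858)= 22325 / 295152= 0.08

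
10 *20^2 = 4000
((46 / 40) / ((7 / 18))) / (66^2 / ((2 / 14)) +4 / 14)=207 / 2134460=0.00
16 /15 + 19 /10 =89 /30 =2.97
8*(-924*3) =-22176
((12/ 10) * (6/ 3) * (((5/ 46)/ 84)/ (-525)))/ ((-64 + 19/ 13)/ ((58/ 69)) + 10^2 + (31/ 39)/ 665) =-7163/ 31001582815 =-0.00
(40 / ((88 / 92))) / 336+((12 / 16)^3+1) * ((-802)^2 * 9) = 30421780849 / 3696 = 8231001.31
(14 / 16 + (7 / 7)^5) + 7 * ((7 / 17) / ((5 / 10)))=1039 / 136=7.64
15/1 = 15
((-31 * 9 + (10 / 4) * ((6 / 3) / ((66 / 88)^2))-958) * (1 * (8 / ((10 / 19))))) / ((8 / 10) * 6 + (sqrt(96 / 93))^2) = -6510217 / 2034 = -3200.70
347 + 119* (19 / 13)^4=25418866 / 28561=889.99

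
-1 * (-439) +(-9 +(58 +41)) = 529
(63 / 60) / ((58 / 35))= 147 / 232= 0.63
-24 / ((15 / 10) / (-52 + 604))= -8832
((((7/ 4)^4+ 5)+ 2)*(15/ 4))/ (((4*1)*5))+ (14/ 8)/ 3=44905/ 12288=3.65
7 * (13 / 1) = 91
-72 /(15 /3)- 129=-143.40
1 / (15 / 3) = 1 / 5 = 0.20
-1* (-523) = 523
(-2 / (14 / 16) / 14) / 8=-0.02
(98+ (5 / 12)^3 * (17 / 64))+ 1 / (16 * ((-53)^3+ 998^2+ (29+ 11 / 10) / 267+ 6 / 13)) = 318741317611968043 / 3251824839806976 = 98.02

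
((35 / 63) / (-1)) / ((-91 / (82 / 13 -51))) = -415 / 1521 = -0.27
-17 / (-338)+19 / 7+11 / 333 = 2204179 / 787878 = 2.80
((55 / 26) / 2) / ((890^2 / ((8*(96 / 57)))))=0.00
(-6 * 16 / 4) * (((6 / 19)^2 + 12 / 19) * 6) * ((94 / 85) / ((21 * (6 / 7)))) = -198528 / 30685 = -6.47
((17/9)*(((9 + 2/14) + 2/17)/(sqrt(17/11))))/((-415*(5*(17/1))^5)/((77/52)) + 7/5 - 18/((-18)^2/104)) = -60610*sqrt(187)/73249978924945373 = -0.00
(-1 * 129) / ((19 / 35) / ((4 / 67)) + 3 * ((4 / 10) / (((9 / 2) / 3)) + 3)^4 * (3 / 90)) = -914287500 / 145152839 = -6.30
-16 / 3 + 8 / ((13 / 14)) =128 / 39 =3.28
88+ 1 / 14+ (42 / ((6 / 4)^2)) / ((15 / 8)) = 61757 / 630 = 98.03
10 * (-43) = -430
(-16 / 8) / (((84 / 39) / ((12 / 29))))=-78 / 203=-0.38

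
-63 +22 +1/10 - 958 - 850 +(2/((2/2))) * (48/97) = -1792473/970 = -1847.91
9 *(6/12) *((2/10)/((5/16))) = 72/25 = 2.88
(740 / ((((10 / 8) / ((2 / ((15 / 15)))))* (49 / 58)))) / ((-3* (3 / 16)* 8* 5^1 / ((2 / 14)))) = -137344 / 15435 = -8.90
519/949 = 0.55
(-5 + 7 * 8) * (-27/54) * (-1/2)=51/4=12.75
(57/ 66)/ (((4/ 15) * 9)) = 95/ 264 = 0.36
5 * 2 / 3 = 10 / 3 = 3.33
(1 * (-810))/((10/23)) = -1863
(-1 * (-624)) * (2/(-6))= -208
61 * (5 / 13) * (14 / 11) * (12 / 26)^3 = 922320 / 314171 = 2.94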